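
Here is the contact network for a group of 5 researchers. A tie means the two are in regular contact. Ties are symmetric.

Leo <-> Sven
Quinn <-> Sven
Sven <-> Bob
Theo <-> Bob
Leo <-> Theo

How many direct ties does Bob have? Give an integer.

2

Bob is directly tied to Sven and Theo. That is 2 neighbors, so the degree of Bob is 2.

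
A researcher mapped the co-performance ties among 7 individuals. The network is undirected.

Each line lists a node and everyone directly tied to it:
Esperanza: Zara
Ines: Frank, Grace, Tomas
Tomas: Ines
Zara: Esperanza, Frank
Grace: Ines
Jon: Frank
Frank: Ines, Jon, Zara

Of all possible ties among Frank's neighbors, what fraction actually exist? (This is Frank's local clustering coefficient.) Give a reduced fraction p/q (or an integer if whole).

Frank's neighbors: Ines, Jon, and Zara (k = 3).
Possible neighbor pairs: C(3,2) = 3. Edges among them: none → e = 0.
Clustering(Frank) = 0/3 = 0.

0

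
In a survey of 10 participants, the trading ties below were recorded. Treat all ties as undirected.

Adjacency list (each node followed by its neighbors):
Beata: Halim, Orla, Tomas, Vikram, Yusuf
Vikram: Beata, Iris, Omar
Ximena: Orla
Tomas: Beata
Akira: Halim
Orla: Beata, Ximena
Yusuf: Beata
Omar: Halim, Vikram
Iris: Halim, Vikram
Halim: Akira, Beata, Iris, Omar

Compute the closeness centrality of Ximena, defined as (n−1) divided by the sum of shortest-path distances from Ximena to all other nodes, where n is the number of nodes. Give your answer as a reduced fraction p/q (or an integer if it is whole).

Distances from Ximena: Akira:4, Beata:2, Halim:3, Iris:4, Omar:4, Orla:1, Tomas:3, Vikram:3, Yusuf:3. Sum = 27.
n = 10, so closeness = 9/27 = 1/3.

1/3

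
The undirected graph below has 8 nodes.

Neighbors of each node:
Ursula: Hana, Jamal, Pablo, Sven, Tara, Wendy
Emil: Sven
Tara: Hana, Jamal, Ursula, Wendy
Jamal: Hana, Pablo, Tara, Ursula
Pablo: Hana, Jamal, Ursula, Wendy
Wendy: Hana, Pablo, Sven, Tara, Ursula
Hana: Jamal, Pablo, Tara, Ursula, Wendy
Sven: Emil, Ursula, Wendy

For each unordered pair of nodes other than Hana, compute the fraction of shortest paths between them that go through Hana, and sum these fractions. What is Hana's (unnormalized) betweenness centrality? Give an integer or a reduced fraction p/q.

1/2

Pairs whose geodesics pass through Hana — Pablo–Tara: 1/4; Wendy–Jamal: 1/4.
All other pairs contribute 0.
Summing the contributions gives betweenness(Hana) = 1/2.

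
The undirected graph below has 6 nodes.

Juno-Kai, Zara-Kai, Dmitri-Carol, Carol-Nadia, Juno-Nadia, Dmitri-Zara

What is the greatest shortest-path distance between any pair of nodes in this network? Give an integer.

Eccentricity of each node (its greatest distance to any other): Carol:3, Dmitri:3, Juno:3, Kai:3, Nadia:3, Zara:3.
The maximum eccentricity is 3, realized for instance by the pair Juno–Dmitri via Juno – Kai – Zara – Dmitri. So the diameter is 3.

3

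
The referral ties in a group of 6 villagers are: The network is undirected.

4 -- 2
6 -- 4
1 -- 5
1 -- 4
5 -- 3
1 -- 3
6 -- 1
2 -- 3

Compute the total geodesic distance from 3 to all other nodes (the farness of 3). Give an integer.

7

Distances from 3: 1:1, 2:1, 4:2, 5:1, 6:2.
Sum = 1 + 1 + 2 + 1 + 2 = 7.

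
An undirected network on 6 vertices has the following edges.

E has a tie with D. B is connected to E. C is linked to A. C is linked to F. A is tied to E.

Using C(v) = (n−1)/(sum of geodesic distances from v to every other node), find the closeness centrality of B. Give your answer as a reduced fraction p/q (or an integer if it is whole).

5/12

Distances from B: A:2, C:3, D:2, E:1, F:4. Sum = 12.
n = 6, so closeness = 5/12.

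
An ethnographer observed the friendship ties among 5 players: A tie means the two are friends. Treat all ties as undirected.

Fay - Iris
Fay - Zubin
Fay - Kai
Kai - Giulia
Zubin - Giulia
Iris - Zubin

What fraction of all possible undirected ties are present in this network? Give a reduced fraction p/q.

There are 6 edges and 5 nodes, so the maximum possible is C(5,2) = 10.
Density = 6/10 = 3/5.

3/5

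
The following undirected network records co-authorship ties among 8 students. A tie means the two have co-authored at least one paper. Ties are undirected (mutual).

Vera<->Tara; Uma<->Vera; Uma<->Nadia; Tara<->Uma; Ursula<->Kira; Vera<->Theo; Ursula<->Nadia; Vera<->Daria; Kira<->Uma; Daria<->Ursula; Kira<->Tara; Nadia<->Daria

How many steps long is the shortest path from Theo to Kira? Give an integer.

One shortest route is Theo – Vera – Tara – Kira, which uses 3 edges, and at distance 2 from Theo we only reach {Daria, Tara, Uma}, which does not include Kira. So d(Theo,Kira) = 3.

3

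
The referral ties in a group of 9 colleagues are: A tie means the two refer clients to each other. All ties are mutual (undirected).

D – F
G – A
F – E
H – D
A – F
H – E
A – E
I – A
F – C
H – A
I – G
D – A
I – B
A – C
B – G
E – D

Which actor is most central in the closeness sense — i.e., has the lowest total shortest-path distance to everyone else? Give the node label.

Farness (sum of distances to all others) for each node — A:9, B:19, C:15, D:13, E:13, F:13, G:13, H:14, I:13.
The smallest farness is 9, for A, so A has the highest closeness.

A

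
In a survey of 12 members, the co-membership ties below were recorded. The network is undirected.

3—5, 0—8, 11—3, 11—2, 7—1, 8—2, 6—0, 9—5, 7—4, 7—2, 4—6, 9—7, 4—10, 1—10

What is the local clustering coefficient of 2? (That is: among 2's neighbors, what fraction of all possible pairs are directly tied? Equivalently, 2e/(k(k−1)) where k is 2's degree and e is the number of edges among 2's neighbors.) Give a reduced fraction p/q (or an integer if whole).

0

2's neighbors: 7, 8, and 11 (k = 3).
Possible neighbor pairs: C(3,2) = 3. Edges among them: none → e = 0.
Clustering(2) = 0/3 = 0.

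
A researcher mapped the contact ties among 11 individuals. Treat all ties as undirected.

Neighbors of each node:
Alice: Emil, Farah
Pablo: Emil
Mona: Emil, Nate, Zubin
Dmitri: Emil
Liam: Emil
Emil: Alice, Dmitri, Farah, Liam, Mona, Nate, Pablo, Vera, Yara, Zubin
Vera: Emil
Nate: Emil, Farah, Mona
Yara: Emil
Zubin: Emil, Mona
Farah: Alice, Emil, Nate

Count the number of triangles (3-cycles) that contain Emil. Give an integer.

Emil's neighbors: Alice, Dmitri, Farah, Liam, Mona, Nate, Pablo, Vera, Yara, and Zubin.
Neighbor pairs that are themselves tied: Emil–Alice–Farah; Emil–Farah–Nate; Emil–Mona–Nate; Emil–Mona–Zubin. Each forms one triangle with Emil, for 4 in total.

4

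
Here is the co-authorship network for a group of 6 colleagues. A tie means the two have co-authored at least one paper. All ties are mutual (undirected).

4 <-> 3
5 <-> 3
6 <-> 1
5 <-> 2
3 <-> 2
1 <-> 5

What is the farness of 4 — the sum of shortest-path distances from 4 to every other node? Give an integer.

Distances from 4: 1:3, 2:2, 3:1, 5:2, 6:4.
Sum = 3 + 2 + 1 + 2 + 4 = 12.

12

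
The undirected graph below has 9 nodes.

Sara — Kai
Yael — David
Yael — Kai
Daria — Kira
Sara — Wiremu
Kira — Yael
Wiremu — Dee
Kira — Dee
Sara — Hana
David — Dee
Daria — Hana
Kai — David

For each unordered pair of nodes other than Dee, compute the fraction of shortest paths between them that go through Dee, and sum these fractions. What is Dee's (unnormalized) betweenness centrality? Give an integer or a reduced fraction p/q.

9/2

Pairs whose geodesics pass through Dee — David–Wiremu: 1; David–Daria: 1/2; David–Kira: 1/2; Wiremu–Daria: 1/2; Wiremu–Kira: 1; Wiremu–Yael: 2/3; Sara–Kira: 1/3.
All other pairs contribute 0.
Summing the contributions gives betweenness(Dee) = 9/2.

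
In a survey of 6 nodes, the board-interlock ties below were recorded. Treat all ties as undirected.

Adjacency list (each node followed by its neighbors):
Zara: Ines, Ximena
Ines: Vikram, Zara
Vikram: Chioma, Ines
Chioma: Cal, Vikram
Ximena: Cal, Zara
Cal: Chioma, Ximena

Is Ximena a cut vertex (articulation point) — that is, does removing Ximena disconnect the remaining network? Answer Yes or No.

Even without Ximena, every remaining node can still reach every other (the residual graph is connected), so Ximena is not a cut vertex.

No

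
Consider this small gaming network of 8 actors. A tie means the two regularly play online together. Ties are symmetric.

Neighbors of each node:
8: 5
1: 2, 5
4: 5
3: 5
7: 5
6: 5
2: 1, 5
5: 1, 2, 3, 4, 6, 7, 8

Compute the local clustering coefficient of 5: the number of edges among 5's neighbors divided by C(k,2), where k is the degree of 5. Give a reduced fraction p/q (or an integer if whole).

5's neighbors: 1, 2, 3, 4, 6, 7, and 8 (k = 7).
Possible neighbor pairs: C(7,2) = 21. Edges among them: 1–2 → e = 1.
Clustering(5) = 1/21.

1/21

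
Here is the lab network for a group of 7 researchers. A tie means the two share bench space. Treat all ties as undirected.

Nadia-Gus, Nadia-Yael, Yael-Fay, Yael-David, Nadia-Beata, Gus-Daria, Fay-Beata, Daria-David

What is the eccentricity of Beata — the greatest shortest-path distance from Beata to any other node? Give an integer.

3

Distances from Beata: Daria:3, David:3, Fay:1, Gus:2, Nadia:1, Yael:2.
The largest is 3 (to David and Daria), so the eccentricity of Beata is 3.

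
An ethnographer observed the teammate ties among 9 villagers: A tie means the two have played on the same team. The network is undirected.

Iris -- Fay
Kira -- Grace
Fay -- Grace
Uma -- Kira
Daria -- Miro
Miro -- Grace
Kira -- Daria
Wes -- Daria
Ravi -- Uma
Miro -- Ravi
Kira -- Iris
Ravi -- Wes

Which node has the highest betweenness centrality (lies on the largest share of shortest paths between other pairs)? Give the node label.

Unnormalized betweenness of each node: Daria:19/4, Fay:5/6, Grace:67/12, Iris:19/12, Kira:61/6, Miro:9/2, Ravi:37/12, Uma:2, Wes:1/2.
Kira has the largest value, 61/6, making it the main broker — the node through which the most shortest paths run.

Kira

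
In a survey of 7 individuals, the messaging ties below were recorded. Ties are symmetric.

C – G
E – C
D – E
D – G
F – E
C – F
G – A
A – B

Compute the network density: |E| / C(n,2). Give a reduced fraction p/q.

8/21

There are 8 edges and 7 nodes, so the maximum possible is C(7,2) = 21.
Density = 8/21.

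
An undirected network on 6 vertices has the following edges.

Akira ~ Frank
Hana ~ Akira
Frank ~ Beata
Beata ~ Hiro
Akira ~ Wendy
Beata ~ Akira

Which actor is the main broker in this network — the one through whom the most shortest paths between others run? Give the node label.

Unnormalized betweenness of each node: Akira:7, Beata:4, Frank:0, Hana:0, Hiro:0, Wendy:0.
Akira has the largest value, 7, making it the main broker — the node through which the most shortest paths run.

Akira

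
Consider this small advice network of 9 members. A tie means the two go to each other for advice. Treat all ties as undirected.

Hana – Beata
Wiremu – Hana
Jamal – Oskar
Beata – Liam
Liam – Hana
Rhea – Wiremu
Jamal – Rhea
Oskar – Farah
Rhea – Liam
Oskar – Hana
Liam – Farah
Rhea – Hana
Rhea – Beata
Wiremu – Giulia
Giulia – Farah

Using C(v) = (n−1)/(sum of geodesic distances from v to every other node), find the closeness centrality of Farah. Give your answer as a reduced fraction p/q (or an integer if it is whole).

8/13

Distances from Farah: Beata:2, Giulia:1, Hana:2, Jamal:2, Liam:1, Oskar:1, Rhea:2, Wiremu:2. Sum = 13.
n = 9, so closeness = 8/13.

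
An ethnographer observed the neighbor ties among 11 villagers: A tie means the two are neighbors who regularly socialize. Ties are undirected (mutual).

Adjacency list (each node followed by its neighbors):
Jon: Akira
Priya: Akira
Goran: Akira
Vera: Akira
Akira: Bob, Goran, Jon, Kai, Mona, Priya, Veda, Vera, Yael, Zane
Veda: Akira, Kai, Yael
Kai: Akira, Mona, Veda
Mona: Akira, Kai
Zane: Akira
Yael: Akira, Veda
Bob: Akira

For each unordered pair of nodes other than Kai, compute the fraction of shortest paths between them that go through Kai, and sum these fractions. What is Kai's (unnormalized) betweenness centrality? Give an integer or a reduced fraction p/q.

1/2

Pairs whose geodesics pass through Kai — Mona–Veda: 1/2.
All other pairs contribute 0.
Summing the contributions gives betweenness(Kai) = 1/2.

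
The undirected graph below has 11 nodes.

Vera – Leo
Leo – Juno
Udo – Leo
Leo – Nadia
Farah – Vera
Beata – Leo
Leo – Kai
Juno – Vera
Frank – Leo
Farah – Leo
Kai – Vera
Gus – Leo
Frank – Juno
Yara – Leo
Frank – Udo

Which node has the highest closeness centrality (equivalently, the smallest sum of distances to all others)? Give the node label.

Farness (sum of distances to all others) for each node — Beata:19, Farah:18, Frank:17, Gus:19, Juno:17, Kai:18, Leo:10, Nadia:19, Udo:18, Vera:16, Yara:19.
The smallest farness is 10, for Leo, so Leo has the highest closeness.

Leo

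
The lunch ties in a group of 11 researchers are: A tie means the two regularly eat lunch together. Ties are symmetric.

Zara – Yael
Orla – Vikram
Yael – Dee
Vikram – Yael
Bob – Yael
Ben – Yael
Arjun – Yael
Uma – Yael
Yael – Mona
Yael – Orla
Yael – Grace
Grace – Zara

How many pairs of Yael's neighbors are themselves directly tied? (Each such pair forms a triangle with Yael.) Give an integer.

2

Yael's neighbors: Arjun, Ben, Bob, Dee, Grace, Mona, Orla, Uma, Vikram, and Zara.
Neighbor pairs that are themselves tied: Yael–Grace–Zara; Yael–Orla–Vikram. Each forms one triangle with Yael, for 2 in total.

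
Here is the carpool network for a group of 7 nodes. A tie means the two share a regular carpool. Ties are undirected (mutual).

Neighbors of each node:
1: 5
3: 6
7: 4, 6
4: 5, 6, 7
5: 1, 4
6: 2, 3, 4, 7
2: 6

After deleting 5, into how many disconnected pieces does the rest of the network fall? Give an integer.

2

Without 5, the remaining ties split the others into: {1}; {2, 3, 4, 6, 7}.
That's 2 separate components.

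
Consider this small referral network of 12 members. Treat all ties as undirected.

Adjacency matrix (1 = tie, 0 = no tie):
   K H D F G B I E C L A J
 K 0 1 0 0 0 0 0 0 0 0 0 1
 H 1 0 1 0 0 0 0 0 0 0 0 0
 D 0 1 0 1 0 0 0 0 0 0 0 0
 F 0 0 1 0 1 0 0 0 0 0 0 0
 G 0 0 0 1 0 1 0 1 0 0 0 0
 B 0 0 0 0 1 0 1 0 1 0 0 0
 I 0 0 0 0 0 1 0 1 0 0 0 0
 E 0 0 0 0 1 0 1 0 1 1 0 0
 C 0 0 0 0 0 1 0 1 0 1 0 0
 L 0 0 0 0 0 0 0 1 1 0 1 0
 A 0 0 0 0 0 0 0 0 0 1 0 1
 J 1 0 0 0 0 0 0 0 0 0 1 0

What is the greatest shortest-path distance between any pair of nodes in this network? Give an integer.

5

Eccentricity of each node (its greatest distance to any other): A:4, B:5, C:5, D:4, E:4, F:4, G:4, H:5, I:5, J:4, K:5, L:4.
The maximum eccentricity is 5, realized for instance by the pair K–B via K – J – A – L – C – B. So the diameter is 5.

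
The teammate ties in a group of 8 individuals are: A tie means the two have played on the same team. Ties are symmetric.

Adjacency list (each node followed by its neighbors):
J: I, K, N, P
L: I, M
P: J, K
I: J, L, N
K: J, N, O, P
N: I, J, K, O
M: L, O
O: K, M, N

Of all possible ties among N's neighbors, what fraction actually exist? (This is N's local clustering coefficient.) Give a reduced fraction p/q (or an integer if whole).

N's neighbors: I, J, K, and O (k = 4).
Possible neighbor pairs: C(4,2) = 6. Edges among them: I–J, J–K, K–O → e = 3.
Clustering(N) = 3/6 = 1/2.

1/2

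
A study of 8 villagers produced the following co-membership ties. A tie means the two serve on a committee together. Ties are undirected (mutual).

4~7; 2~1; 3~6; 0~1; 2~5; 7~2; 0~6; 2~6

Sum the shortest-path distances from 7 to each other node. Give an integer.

14

Distances from 7: 0:3, 1:2, 2:1, 3:3, 4:1, 5:2, 6:2.
Sum = 3 + 2 + 1 + 3 + 1 + 2 + 2 = 14.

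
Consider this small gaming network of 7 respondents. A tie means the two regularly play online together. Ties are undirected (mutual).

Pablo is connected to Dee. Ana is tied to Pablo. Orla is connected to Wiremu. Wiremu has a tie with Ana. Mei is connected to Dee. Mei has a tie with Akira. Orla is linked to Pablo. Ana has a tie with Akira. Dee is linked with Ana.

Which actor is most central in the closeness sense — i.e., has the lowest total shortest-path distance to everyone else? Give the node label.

Farness (sum of distances to all others) for each node — Akira:11, Ana:8, Dee:9, Mei:12, Orla:12, Pablo:9, Wiremu:11.
The smallest farness is 8, for Ana, so Ana has the highest closeness.

Ana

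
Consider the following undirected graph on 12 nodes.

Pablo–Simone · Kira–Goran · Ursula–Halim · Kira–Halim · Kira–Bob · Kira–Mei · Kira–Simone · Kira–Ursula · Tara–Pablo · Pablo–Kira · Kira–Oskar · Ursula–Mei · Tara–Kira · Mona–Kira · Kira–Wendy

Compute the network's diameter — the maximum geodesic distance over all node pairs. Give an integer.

2

Eccentricity of each node (its greatest distance to any other): Bob:2, Goran:2, Halim:2, Kira:1, Mei:2, Mona:2, Oskar:2, Pablo:2, Simone:2, Tara:2, Ursula:2, Wendy:2.
The maximum eccentricity is 2, realized for instance by the pair Pablo–Goran via Pablo – Kira – Goran. So the diameter is 2.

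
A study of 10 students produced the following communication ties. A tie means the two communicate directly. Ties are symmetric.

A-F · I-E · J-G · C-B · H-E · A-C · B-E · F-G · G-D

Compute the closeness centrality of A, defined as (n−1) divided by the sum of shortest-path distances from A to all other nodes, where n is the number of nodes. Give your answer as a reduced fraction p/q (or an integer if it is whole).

Distances from A: B:2, C:1, D:3, E:3, F:1, G:2, H:4, I:4, J:3. Sum = 23.
n = 10, so closeness = 9/23.

9/23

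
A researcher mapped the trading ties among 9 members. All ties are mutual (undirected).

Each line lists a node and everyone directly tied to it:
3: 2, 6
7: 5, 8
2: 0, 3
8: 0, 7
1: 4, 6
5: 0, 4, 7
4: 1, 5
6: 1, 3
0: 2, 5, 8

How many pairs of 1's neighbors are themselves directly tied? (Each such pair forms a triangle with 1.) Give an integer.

1's neighbors are 4 and 6, but none of them are tied to each other, so no triangle contains 1.

0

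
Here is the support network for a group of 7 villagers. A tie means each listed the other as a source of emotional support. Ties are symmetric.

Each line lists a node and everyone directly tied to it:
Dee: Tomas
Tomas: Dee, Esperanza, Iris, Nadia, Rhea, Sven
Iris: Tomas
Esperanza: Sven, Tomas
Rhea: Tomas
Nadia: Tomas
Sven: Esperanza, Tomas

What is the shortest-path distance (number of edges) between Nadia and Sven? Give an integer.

One shortest route is Nadia – Tomas – Sven, which uses 2 edges, and Nadia and Sven are not directly tied, so nothing shorter exists. So d(Nadia,Sven) = 2.

2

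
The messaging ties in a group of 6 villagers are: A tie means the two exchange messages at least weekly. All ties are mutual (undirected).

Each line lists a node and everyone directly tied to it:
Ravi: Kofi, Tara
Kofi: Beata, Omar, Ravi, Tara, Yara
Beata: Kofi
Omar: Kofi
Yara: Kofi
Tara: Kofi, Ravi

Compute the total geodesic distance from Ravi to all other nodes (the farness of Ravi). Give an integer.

Distances from Ravi: Beata:2, Kofi:1, Omar:2, Tara:1, Yara:2.
Sum = 2 + 1 + 2 + 1 + 2 = 8.

8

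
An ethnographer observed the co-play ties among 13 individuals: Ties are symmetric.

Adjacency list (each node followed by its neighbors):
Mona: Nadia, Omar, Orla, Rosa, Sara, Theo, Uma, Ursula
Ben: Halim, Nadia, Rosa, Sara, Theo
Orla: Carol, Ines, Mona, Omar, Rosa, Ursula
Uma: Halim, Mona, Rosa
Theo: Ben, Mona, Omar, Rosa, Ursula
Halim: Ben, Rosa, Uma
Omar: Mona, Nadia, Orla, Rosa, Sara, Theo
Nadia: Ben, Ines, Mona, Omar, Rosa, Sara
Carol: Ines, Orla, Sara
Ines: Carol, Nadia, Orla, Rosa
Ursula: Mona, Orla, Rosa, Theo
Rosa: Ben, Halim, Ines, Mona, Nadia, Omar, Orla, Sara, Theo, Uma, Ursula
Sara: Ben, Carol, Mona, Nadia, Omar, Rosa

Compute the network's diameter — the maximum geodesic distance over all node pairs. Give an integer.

3

Eccentricity of each node (its greatest distance to any other): Ben:2, Carol:3, Halim:3, Ines:2, Mona:2, Nadia:2, Omar:2, Orla:2, Rosa:2, Sara:2, Theo:3, Uma:3, Ursula:2.
The maximum eccentricity is 3, realized for instance by the pair Halim–Carol via Halim – Rosa – Orla – Carol. So the diameter is 3.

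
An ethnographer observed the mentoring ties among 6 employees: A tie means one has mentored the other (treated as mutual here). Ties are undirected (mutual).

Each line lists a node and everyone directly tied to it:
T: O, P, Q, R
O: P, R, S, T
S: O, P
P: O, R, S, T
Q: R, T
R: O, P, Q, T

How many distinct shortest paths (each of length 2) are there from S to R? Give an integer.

The shortest distance is 2. The length-2 paths are: S–O–R; S–P–R.
That gives 2 distinct shortest paths.

2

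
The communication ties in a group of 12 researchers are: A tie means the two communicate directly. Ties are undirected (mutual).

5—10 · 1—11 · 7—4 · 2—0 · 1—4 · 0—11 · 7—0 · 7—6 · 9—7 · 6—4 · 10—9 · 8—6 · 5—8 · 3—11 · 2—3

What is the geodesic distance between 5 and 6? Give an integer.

One shortest route is 5 – 8 – 6, which uses 2 edges, and 5 and 6 are not directly tied, so nothing shorter exists. So d(5,6) = 2.

2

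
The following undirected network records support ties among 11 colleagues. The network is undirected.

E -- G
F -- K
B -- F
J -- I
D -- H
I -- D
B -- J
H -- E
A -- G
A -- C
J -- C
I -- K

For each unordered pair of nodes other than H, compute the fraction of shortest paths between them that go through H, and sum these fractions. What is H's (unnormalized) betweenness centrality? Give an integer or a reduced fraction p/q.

Pairs whose geodesics pass through H — I–E: 1; I–G: 1/2; D–E: 1; D–G: 1; D–A: 1/2; E–J: 1/2; E–B: 1/2; E–F: 1; E–K: 1; G–K: 1/2.
All other pairs contribute 0.
Summing the contributions gives betweenness(H) = 15/2.

15/2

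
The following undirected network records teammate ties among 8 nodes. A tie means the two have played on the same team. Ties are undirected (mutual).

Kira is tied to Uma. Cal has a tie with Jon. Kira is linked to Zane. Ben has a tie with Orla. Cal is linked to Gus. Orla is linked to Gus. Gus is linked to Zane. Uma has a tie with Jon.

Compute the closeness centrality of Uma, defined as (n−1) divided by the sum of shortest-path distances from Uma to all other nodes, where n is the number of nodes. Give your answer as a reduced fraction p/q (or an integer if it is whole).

7/18

Distances from Uma: Ben:5, Cal:2, Gus:3, Jon:1, Kira:1, Orla:4, Zane:2. Sum = 18.
n = 8, so closeness = 7/18.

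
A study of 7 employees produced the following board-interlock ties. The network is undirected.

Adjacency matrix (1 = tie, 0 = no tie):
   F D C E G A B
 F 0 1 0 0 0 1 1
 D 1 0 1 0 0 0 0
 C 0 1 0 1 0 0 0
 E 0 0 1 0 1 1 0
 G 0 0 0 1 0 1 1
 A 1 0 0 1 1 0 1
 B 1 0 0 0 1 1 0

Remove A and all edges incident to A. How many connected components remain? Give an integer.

A's neighbors (B, E, F, and G) remain reachable from one another through other ties, so the rest of the network stays in one piece.

1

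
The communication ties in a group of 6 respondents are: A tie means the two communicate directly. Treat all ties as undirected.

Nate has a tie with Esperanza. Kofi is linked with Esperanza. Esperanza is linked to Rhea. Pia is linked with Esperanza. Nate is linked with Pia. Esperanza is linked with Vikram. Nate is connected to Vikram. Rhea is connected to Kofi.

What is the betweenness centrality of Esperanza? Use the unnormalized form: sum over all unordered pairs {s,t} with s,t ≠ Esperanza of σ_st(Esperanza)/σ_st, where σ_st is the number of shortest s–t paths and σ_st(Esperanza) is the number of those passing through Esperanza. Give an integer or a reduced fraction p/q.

Pairs whose geodesics pass through Esperanza — Kofi–Nate: 1; Kofi–Vikram: 1; Kofi–Pia: 1; Nate–Rhea: 1; Rhea–Vikram: 1; Rhea–Pia: 1; Vikram–Pia: 1/2.
All other pairs contribute 0.
Summing the contributions gives betweenness(Esperanza) = 13/2.

13/2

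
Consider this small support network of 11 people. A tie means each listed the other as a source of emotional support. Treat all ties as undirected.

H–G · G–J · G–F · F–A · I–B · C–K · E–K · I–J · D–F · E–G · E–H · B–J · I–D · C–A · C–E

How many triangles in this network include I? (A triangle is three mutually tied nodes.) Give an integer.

1

I's neighbors: B, D, and J.
Neighbor pairs that are themselves tied: I–B–J. Each forms one triangle with I, for 1 in total.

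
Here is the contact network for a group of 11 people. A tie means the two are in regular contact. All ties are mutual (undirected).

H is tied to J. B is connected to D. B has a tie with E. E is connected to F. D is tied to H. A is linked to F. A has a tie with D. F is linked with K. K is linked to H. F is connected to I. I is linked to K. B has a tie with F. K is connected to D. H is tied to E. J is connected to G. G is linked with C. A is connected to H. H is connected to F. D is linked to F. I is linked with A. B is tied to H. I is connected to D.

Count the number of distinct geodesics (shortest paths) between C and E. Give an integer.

1

The shortest distance is 4, and the only length-4 path is C–G–J–H–E. So there is exactly 1 shortest path.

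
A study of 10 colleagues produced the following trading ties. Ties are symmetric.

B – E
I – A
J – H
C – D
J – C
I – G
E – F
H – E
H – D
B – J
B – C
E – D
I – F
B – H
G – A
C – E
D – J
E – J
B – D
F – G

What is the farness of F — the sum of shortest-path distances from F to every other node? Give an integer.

15

Distances from F: A:2, B:2, C:2, D:2, E:1, G:1, H:2, I:1, J:2.
Sum = 2 + 2 + 2 + 2 + 1 + 1 + 2 + 1 + 2 = 15.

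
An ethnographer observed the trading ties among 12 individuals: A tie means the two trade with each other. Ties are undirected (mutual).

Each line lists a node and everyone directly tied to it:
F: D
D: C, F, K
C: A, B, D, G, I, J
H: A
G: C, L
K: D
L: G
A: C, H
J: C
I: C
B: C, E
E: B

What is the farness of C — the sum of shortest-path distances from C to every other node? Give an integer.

16

Distances from C: A:1, B:1, D:1, E:2, F:2, G:1, H:2, I:1, J:1, K:2, L:2.
Sum = 1 + 1 + 1 + 2 + 2 + 1 + 2 + 1 + 1 + 2 + 2 = 16.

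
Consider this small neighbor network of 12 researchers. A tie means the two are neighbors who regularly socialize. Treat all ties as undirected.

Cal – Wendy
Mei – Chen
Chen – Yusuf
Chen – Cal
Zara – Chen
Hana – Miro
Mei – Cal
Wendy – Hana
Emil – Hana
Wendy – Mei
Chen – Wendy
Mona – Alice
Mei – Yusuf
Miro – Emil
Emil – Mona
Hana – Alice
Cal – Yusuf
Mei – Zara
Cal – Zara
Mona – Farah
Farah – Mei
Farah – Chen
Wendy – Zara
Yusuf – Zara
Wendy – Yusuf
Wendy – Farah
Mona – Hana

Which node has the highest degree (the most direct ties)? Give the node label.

Wendy

Degrees — Alice:2, Cal:5, Chen:6, Emil:3, Farah:4, Hana:5, Mei:6, Miro:2, Mona:4, Wendy:7, Yusuf:5, Zara:5.
The maximum is 7, attained only by Wendy.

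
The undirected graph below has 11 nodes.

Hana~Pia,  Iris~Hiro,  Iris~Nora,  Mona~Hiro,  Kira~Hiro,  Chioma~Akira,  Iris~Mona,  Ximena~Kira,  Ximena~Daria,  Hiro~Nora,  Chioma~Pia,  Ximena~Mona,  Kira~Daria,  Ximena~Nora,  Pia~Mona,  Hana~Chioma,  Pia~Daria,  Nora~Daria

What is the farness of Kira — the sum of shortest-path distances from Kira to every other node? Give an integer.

21

Distances from Kira: Akira:4, Chioma:3, Daria:1, Hana:3, Hiro:1, Iris:2, Mona:2, Nora:2, Pia:2, Ximena:1.
Sum = 4 + 3 + 1 + 3 + 1 + 2 + 2 + 2 + 2 + 1 = 21.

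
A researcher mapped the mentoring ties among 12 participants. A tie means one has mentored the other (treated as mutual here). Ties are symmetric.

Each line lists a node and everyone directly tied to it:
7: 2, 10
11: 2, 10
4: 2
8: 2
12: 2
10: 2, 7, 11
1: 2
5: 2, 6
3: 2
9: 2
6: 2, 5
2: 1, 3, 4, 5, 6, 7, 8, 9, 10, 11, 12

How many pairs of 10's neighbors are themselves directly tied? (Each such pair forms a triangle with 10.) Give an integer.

10's neighbors: 2, 7, and 11.
Neighbor pairs that are themselves tied: 10–2–7; 10–2–11. Each forms one triangle with 10, for 2 in total.

2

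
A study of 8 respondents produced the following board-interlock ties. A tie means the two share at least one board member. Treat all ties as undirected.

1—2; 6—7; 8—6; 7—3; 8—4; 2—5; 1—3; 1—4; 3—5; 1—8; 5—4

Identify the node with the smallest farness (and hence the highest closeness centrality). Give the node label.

1

Farness (sum of distances to all others) for each node — 1:10, 2:14, 3:11, 4:12, 5:12, 6:14, 7:14, 8:11.
The smallest farness is 10, for 1, so 1 has the highest closeness.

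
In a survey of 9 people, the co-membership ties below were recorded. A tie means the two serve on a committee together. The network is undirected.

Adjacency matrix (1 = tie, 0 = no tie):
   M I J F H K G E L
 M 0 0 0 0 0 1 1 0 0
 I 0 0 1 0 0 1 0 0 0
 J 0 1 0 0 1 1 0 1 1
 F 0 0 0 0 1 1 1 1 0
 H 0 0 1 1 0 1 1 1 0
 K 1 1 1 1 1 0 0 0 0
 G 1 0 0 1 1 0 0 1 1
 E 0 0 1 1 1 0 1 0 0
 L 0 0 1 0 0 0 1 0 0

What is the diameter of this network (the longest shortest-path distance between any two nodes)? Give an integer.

Eccentricity of each node (its greatest distance to any other): E:2, F:2, G:3, H:2, I:3, J:2, K:2, L:2, M:2.
The maximum eccentricity is 3, realized for instance by the pair I–G via I – K – M – G. So the diameter is 3.

3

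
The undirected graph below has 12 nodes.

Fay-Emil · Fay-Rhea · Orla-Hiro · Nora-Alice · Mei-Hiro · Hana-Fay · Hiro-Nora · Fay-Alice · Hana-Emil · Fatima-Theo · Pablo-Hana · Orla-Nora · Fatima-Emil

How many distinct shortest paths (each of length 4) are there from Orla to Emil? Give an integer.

The shortest distance is 4, and the only length-4 path is Orla–Nora–Alice–Fay–Emil. So there is exactly 1 shortest path.

1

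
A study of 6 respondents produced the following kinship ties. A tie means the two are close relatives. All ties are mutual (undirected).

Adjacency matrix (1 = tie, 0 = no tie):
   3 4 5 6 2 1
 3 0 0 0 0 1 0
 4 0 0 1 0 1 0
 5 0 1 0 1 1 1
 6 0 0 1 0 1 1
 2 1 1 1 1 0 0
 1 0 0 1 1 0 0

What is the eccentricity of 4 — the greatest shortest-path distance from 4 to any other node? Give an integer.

2

Distances from 4: 1:2, 2:1, 3:2, 5:1, 6:2.
The largest is 2 (to 6, 1, and 3), so the eccentricity of 4 is 2.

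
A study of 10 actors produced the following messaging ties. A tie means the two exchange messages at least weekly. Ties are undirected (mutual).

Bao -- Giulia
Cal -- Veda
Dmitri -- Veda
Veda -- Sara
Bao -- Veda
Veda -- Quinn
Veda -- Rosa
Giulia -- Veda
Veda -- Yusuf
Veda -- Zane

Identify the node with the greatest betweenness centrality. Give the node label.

Veda

Unnormalized betweenness of each node: Bao:0, Cal:0, Dmitri:0, Giulia:0, Quinn:0, Rosa:0, Sara:0, Veda:35, Yusuf:0, Zane:0.
Veda has the largest value, 35, making it the main broker — the node through which the most shortest paths run.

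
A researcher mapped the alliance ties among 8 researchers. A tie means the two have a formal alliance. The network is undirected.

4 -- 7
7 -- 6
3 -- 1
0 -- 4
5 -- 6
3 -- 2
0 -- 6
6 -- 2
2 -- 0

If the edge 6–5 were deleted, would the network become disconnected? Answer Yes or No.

Without the 6–5 edge there is no alternate route between 6 and 5, so the network disconnects. It is a bridge.

Yes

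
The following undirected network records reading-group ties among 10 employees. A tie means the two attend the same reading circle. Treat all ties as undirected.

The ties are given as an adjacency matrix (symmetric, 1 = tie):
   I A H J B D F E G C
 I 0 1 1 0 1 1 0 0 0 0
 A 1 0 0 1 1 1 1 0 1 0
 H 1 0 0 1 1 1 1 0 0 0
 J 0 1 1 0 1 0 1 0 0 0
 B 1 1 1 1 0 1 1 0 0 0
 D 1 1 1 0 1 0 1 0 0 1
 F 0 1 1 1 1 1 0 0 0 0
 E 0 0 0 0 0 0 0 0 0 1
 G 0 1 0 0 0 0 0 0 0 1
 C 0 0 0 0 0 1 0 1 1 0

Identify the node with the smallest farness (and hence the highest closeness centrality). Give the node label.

D

Farness (sum of distances to all others) for each node — A:13, B:13, C:16, D:12, E:24, F:14, G:17, H:15, I:15, J:17.
The smallest farness is 12, for D, so D has the highest closeness.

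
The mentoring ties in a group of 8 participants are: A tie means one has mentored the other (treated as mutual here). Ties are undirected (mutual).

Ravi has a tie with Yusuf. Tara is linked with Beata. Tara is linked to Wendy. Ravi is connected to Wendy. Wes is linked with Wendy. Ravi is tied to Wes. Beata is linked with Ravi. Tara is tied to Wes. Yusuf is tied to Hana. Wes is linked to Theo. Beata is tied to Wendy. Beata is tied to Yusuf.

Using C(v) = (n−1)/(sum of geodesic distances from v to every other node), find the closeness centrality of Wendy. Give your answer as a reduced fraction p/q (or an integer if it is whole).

7/11

Distances from Wendy: Beata:1, Hana:3, Ravi:1, Tara:1, Theo:2, Wes:1, Yusuf:2. Sum = 11.
n = 8, so closeness = 7/11.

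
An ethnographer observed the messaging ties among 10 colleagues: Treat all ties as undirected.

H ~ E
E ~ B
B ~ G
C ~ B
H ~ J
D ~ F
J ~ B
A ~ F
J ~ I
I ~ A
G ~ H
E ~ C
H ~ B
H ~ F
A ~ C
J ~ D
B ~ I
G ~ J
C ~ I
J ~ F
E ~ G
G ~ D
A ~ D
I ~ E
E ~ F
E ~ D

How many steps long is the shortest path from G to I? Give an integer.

2

One shortest route is G – J – I, which uses 2 edges, and G and I are not directly tied, so nothing shorter exists. So d(G,I) = 2.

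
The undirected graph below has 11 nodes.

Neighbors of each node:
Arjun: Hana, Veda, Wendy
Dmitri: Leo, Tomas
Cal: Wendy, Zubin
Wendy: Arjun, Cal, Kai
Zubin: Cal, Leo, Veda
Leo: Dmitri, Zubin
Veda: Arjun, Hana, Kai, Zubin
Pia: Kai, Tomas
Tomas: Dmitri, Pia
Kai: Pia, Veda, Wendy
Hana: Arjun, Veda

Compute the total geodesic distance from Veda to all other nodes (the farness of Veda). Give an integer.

18

Distances from Veda: Arjun:1, Cal:2, Dmitri:3, Hana:1, Kai:1, Leo:2, Pia:2, Tomas:3, Wendy:2, Zubin:1.
Sum = 1 + 2 + 3 + 1 + 1 + 2 + 2 + 3 + 2 + 1 = 18.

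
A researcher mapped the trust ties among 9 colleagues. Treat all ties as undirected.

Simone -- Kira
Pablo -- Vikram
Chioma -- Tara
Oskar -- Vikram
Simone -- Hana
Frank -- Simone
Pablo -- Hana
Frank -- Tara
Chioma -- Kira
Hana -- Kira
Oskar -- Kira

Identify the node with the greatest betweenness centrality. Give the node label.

Unnormalized betweenness of each node: Chioma:4, Frank:2, Hana:6, Kira:12, Oskar:4, Pablo:2, Simone:6, Tara:1, Vikram:1.
Kira has the largest value, 12, making it the main broker — the node through which the most shortest paths run.

Kira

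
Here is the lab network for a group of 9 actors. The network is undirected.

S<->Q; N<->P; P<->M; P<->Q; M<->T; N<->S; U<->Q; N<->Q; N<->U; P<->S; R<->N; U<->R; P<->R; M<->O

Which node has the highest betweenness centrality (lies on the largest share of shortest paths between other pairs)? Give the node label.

Unnormalized betweenness of each node: M:13, N:8/3, O:0, P:95/6, Q:11/6, R:4/3, S:0, T:0, U:1/3.
P has the largest value, 95/6, making it the main broker — the node through which the most shortest paths run.

P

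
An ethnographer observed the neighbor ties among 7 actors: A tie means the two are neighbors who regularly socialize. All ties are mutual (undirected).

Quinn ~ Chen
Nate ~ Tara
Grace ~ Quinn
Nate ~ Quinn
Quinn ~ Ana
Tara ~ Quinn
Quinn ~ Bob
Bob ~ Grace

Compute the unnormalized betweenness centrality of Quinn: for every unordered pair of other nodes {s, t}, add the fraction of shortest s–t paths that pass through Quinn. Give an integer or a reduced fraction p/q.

Pairs whose geodesics pass through Quinn — Chen–Grace: 1; Chen–Nate: 1; Chen–Tara: 1; Chen–Bob: 1; Chen–Ana: 1; Grace–Nate: 1; Grace–Tara: 1; Grace–Ana: 1; Nate–Bob: 1; Nate–Ana: 1; Tara–Bob: 1; Tara–Ana: 1; Bob–Ana: 1.
All other pairs contribute 0.
Summing the contributions gives betweenness(Quinn) = 13.

13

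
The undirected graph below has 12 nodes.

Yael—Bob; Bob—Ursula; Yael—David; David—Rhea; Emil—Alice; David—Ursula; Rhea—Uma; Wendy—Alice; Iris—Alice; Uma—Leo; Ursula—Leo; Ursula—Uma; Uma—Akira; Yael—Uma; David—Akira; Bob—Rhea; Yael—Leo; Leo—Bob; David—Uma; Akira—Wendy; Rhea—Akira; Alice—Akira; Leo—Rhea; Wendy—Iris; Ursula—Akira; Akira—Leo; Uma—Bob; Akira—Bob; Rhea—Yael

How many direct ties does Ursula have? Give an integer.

5

Ursula is directly tied to Akira, Bob, David, Leo, and Uma. That is 5 neighbors, so the degree of Ursula is 5.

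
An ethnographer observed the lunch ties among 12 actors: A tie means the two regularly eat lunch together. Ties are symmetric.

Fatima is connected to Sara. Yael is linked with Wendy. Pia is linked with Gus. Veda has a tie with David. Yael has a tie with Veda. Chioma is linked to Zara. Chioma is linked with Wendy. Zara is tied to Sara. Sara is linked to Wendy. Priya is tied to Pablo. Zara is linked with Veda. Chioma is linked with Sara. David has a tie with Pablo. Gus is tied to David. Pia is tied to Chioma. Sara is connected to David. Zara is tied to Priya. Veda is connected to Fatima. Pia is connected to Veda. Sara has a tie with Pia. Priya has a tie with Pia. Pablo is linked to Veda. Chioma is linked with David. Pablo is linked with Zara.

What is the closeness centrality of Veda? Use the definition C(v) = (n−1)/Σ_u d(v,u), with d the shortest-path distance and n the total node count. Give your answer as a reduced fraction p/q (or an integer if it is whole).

11/16

Distances from Veda: Chioma:2, David:1, Fatima:1, Gus:2, Pablo:1, Pia:1, Priya:2, Sara:2, Wendy:2, Yael:1, Zara:1. Sum = 16.
n = 12, so closeness = 11/16.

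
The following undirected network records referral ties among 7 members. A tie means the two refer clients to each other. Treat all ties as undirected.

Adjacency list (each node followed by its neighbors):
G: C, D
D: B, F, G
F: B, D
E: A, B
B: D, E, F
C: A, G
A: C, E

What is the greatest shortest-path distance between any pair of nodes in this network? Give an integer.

Eccentricity of each node (its greatest distance to any other): A:3, B:3, C:3, D:3, E:3, F:3, G:3.
The maximum eccentricity is 3, realized for instance by the pair A–F via A – E – B – F. So the diameter is 3.

3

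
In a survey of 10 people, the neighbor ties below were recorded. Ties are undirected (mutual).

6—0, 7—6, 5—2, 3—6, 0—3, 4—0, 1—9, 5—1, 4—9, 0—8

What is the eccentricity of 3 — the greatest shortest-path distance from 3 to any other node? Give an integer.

6

Distances from 3: 0:1, 1:4, 2:6, 4:2, 5:5, 6:1, 7:2, 8:2, 9:3.
The largest is 6 (to 2), so the eccentricity of 3 is 6.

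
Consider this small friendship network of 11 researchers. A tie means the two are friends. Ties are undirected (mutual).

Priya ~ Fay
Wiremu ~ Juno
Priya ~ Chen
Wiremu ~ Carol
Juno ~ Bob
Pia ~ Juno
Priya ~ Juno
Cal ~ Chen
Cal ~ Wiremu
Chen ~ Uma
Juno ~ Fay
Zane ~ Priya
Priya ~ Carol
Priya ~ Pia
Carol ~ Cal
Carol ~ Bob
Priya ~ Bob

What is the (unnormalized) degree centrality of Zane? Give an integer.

1

Zane is directly tied to Priya. That is 1 neighbor, so the degree of Zane is 1.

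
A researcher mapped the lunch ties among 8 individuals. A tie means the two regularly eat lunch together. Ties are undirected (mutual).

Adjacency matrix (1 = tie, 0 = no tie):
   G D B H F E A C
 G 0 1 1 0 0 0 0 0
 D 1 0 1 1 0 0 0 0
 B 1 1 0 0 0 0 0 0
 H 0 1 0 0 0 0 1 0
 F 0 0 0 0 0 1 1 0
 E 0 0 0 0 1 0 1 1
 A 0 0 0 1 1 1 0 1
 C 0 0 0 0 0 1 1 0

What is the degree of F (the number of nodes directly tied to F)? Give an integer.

F is directly tied to A and E. That is 2 neighbors, so the degree of F is 2.

2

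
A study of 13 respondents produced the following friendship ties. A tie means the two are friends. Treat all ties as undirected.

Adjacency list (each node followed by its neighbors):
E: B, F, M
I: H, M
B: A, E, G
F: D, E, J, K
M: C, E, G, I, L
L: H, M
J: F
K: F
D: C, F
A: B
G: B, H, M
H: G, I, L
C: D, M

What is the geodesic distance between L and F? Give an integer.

One shortest route is L – M – E – F, which uses 3 edges, and at distance 2 from L we only reach {C, E, G, I}, which does not include F. So d(L,F) = 3.

3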